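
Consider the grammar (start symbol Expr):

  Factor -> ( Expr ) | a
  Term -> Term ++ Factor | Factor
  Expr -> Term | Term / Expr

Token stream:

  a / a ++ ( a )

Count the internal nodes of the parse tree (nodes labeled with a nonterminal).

11

[Expr [Term [Factor a]] / [Expr [Term [Term [Factor a]] ++ [Factor ( [Expr [Term [Factor a]]] )]]]]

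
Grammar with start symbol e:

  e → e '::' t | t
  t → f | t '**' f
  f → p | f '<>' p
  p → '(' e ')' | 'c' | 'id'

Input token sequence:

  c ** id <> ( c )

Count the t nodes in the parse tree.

[e [t [t [f [p c]]] ** [f [f [p id]] <> [p ( [e [t [f [p c]]]] )]]]]

3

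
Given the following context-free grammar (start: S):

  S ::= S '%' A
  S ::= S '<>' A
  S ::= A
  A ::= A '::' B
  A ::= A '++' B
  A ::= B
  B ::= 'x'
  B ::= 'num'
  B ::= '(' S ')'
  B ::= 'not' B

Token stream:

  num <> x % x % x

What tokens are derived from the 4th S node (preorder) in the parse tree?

num

[S [S [S [S [A [B num]]] <> [A [B x]]] % [A [B x]]] % [A [B x]]]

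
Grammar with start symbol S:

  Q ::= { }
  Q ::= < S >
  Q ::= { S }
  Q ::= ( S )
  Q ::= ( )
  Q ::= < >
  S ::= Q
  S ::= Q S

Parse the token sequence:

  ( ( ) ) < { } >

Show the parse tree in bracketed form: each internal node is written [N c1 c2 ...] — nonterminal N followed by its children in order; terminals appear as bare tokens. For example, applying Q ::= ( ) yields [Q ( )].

[S [Q ( [S [Q ( )]] )] [S [Q < [S [Q { }]] >]]]

S
Q S
( S ) S
( Q ) S
( ( ) ) S
( ( ) ) Q
( ( ) ) < S >
( ( ) ) < Q >
( ( ) ) < { } >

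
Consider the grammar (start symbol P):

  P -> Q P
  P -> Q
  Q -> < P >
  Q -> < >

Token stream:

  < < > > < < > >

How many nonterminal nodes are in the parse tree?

[P [Q < [P [Q < >]] >] [P [Q < [P [Q < >]] >]]]

8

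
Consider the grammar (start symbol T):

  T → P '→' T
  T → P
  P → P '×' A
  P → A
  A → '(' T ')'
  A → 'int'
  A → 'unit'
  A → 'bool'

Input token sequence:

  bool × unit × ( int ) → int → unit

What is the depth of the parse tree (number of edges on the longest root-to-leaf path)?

6

[T [P [P [P [A bool]] × [A unit]] × [A ( [T [P [A int]]] )]] → [T [P [A int]] → [T [P [A unit]]]]]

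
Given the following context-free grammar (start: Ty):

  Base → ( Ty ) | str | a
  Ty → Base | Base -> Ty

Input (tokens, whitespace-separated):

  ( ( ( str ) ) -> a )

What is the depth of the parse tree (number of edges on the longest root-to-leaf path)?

[Ty [Base ( [Ty [Base ( [Ty [Base ( [Ty [Base str]] )]] )] -> [Ty [Base a]]] )]]

8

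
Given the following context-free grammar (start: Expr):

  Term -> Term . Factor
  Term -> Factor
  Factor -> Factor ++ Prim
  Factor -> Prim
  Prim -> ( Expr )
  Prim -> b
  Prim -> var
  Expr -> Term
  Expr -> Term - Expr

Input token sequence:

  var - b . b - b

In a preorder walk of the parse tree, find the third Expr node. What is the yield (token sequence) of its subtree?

[Expr [Term [Factor [Prim var]]] - [Expr [Term [Term [Factor [Prim b]]] . [Factor [Prim b]]] - [Expr [Term [Factor [Prim b]]]]]]

b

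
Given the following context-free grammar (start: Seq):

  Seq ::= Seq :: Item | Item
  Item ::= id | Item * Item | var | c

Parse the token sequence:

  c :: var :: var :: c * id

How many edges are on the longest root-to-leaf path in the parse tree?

5

[Seq [Seq [Seq [Seq [Item c]] :: [Item var]] :: [Item var]] :: [Item [Item c] * [Item id]]]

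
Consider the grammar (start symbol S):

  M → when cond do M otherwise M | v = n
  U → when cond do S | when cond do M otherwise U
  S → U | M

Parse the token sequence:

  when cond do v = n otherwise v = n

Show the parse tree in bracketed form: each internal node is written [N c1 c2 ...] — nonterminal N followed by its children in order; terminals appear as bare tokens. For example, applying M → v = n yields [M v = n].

[S [M when cond do [M v = n] otherwise [M v = n]]]

S
M
when cond do M otherwise M
when cond do v = n otherwise M
when cond do v = n otherwise v = n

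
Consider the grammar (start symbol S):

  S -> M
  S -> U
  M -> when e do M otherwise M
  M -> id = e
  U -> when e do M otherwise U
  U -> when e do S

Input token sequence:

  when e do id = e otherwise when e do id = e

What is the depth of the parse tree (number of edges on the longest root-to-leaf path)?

[S [U when e do [M id = e] otherwise [U when e do [S [M id = e]]]]]

5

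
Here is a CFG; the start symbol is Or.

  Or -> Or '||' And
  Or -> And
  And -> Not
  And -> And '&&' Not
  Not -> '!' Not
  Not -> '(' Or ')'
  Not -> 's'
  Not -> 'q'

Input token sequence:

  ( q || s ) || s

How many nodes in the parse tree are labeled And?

[Or [Or [And [Not ( [Or [Or [And [Not q]]] || [And [Not s]]] )]]] || [And [Not s]]]

4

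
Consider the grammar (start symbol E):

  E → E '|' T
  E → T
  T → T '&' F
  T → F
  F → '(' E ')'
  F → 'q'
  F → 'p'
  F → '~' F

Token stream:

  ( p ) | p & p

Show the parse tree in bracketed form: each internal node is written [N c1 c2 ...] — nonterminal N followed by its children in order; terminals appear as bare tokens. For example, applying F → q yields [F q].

E
E | T
T | T
F | T
( E ) | T
( T ) | T
( F ) | T
( p ) | T
( p ) | T & F
( p ) | F & F
( p ) | p & F
( p ) | p & p

[E [E [T [F ( [E [T [F p]]] )]]] | [T [T [F p]] & [F p]]]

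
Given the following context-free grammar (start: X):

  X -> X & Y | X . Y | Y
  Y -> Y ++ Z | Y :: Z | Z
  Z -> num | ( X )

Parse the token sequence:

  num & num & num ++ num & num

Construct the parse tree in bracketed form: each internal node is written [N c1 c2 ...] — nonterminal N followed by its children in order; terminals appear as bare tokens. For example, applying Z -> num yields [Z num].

[X [X [X [X [Y [Z num]]] & [Y [Z num]]] & [Y [Y [Z num]] ++ [Z num]]] & [Y [Z num]]]

X
X & Y
X & Y & Y
X & Y & Y & Y
Y & Y & Y & Y
Z & Y & Y & Y
num & Y & Y & Y
num & Z & Y & Y
num & num & Y & Y
num & num & Y ++ Z & Y
num & num & Z ++ Z & Y
num & num & num ++ Z & Y
num & num & num ++ num & Y
num & num & num ++ num & Z
num & num & num ++ num & num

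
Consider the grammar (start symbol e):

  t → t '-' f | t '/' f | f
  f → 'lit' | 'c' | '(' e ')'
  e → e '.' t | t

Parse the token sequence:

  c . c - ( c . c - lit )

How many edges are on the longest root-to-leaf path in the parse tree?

[e [e [t [f c]]] . [t [t [f c]] - [f ( [e [e [t [f c]]] . [t [t [f c]] - [f lit]]] )]]]

7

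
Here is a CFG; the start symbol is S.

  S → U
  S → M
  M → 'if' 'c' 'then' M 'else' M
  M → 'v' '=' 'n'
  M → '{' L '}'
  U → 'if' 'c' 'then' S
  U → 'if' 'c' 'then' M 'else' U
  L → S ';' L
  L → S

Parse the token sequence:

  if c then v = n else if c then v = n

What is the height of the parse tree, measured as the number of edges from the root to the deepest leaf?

[S [U if c then [M v = n] else [U if c then [S [M v = n]]]]]

5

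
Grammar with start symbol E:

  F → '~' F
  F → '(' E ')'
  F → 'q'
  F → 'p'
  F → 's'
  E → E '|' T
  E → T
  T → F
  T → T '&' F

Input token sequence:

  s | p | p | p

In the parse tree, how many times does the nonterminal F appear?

4

[E [E [E [E [T [F s]]] | [T [F p]]] | [T [F p]]] | [T [F p]]]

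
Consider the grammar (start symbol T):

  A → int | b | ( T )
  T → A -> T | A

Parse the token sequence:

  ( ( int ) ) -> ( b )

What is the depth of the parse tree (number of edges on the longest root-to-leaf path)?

[T [A ( [T [A ( [T [A int]] )]] )] -> [T [A ( [T [A b]] )]]]

6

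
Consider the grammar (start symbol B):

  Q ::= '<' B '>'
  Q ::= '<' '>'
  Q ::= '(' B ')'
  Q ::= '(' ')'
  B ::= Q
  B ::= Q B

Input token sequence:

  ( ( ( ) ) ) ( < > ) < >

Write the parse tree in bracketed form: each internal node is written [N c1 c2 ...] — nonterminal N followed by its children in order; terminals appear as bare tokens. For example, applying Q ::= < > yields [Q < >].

B
Q B
( B ) B
( Q ) B
( ( B ) ) B
( ( Q ) ) B
( ( ( ) ) ) B
( ( ( ) ) ) Q B
( ( ( ) ) ) ( B ) B
( ( ( ) ) ) ( Q ) B
( ( ( ) ) ) ( < > ) B
( ( ( ) ) ) ( < > ) Q
( ( ( ) ) ) ( < > ) < >

[B [Q ( [B [Q ( [B [Q ( )]] )]] )] [B [Q ( [B [Q < >]] )] [B [Q < >]]]]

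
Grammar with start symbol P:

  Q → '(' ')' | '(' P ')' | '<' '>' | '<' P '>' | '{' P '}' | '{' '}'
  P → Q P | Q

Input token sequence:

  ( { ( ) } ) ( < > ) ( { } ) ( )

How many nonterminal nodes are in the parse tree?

16

[P [Q ( [P [Q { [P [Q ( )]] }]] )] [P [Q ( [P [Q < >]] )] [P [Q ( [P [Q { }]] )] [P [Q ( )]]]]]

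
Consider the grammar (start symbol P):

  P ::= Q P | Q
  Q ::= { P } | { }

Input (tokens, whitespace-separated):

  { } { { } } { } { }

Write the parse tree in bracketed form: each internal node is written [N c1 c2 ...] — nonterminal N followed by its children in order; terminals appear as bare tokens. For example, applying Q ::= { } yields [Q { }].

P
Q P
{ } P
{ } Q P
{ } { P } P
{ } { Q } P
{ } { { } } P
{ } { { } } Q P
{ } { { } } { } P
{ } { { } } { } Q
{ } { { } } { } { }

[P [Q { }] [P [Q { [P [Q { }]] }] [P [Q { }] [P [Q { }]]]]]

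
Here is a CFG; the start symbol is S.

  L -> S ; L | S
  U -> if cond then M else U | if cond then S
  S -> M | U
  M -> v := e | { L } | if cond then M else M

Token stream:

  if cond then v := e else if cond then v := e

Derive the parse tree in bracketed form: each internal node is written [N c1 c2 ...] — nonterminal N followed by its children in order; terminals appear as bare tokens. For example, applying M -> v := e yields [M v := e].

S
U
if cond then M else U
if cond then v := e else U
if cond then v := e else if cond then S
if cond then v := e else if cond then M
if cond then v := e else if cond then v := e

[S [U if cond then [M v := e] else [U if cond then [S [M v := e]]]]]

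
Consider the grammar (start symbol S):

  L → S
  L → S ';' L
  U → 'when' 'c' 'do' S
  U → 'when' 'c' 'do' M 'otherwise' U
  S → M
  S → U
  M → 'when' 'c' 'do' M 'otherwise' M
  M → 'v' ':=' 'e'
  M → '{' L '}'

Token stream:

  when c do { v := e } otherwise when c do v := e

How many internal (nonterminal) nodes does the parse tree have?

[S [U when c do [M { [L [S [M v := e]]] }] otherwise [U when c do [S [M v := e]]]]]

9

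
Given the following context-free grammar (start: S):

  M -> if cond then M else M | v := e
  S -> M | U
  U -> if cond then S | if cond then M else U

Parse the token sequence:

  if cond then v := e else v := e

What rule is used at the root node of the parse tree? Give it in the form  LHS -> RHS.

S -> M

[S [M if cond then [M v := e] else [M v := e]]]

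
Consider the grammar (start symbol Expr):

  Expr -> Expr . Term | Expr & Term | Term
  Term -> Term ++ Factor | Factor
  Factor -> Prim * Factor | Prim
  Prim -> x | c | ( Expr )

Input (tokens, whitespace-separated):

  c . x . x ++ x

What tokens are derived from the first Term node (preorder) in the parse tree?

[Expr [Expr [Expr [Term [Factor [Prim c]]]] . [Term [Factor [Prim x]]]] . [Term [Term [Factor [Prim x]]] ++ [Factor [Prim x]]]]

c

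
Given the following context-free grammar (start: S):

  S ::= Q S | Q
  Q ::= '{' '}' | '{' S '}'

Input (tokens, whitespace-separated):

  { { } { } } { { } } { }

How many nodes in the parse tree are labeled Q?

[S [Q { [S [Q { }] [S [Q { }]]] }] [S [Q { [S [Q { }]] }] [S [Q { }]]]]

6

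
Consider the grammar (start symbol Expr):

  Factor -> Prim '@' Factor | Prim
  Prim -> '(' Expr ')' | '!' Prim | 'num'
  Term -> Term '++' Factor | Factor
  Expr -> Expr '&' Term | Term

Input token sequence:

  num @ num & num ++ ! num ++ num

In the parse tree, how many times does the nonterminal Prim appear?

[Expr [Expr [Term [Factor [Prim num] @ [Factor [Prim num]]]]] & [Term [Term [Term [Factor [Prim num]]] ++ [Factor [Prim ! [Prim num]]]] ++ [Factor [Prim num]]]]

6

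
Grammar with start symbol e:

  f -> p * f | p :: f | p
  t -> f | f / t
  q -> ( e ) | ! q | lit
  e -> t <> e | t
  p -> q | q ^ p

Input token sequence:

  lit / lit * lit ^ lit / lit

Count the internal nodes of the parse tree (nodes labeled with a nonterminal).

[e [t [f [p [q lit]]] / [t [f [p [q lit]] * [f [p [q lit] ^ [p [q lit]]]]] / [t [f [p [q lit]]]]]]]

18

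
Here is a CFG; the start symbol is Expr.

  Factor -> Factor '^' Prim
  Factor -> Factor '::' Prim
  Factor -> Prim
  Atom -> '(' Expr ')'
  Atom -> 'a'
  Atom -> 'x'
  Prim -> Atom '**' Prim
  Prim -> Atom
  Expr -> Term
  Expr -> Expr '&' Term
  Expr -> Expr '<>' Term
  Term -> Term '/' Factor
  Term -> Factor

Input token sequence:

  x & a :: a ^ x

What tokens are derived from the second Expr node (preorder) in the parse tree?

x

[Expr [Expr [Term [Factor [Prim [Atom x]]]]] & [Term [Factor [Factor [Factor [Prim [Atom a]]] :: [Prim [Atom a]]] ^ [Prim [Atom x]]]]]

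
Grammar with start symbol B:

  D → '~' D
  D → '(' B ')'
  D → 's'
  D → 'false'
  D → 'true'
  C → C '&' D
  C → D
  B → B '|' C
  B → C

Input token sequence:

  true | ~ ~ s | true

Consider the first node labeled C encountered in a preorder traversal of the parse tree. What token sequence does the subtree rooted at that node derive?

true

[B [B [B [C [D true]]] | [C [D ~ [D ~ [D s]]]]] | [C [D true]]]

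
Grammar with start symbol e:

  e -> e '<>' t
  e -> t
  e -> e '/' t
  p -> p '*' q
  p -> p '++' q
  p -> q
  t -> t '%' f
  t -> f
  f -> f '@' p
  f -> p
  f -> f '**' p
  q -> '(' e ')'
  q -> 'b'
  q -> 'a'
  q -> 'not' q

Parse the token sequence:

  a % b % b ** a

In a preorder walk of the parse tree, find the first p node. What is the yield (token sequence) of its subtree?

[e [t [t [t [f [p [q a]]]] % [f [p [q b]]]] % [f [f [p [q b]]] ** [p [q a]]]]]

a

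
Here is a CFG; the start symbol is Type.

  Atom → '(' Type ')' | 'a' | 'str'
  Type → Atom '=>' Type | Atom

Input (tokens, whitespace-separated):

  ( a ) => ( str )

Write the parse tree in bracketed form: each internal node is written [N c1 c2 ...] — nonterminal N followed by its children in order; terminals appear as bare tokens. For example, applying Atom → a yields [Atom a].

[Type [Atom ( [Type [Atom a]] )] => [Type [Atom ( [Type [Atom str]] )]]]

Type
Atom => Type
( Type ) => Type
( Atom ) => Type
( a ) => Type
( a ) => Atom
( a ) => ( Type )
( a ) => ( Atom )
( a ) => ( str )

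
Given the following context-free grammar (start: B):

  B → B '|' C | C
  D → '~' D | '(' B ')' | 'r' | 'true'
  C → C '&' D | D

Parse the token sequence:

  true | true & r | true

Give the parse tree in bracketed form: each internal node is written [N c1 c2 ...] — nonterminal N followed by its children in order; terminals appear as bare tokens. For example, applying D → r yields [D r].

[B [B [B [C [D true]]] | [C [C [D true]] & [D r]]] | [C [D true]]]

B
B | C
B | C | C
C | C | C
D | C | C
true | C | C
true | C & D | C
true | D & D | C
true | true & D | C
true | true & r | C
true | true & r | D
true | true & r | true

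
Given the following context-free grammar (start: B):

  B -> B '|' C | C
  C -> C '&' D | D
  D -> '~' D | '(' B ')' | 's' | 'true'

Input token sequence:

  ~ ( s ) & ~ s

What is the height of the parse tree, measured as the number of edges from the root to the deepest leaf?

[B [C [C [D ~ [D ( [B [C [D s]]] )]]] & [D ~ [D s]]]]

8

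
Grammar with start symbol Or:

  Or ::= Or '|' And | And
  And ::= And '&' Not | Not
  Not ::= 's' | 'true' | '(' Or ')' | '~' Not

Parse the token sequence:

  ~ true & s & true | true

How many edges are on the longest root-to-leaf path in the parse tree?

[Or [Or [And [And [And [Not ~ [Not true]]] & [Not s]] & [Not true]]] | [And [Not true]]]

7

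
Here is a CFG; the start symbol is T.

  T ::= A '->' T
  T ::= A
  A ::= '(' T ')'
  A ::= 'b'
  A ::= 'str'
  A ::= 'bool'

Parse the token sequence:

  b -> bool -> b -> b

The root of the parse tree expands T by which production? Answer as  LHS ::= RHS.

T ::= A '->' T

[T [A b] -> [T [A bool] -> [T [A b] -> [T [A b]]]]]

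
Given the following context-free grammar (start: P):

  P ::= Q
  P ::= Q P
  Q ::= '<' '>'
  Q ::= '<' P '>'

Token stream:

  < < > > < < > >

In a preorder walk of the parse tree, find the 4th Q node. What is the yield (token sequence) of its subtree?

< >

[P [Q < [P [Q < >]] >] [P [Q < [P [Q < >]] >]]]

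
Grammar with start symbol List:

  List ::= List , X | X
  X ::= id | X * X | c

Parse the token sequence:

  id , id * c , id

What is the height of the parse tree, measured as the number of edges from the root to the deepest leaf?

4

[List [List [List [X id]] , [X [X id] * [X c]]] , [X id]]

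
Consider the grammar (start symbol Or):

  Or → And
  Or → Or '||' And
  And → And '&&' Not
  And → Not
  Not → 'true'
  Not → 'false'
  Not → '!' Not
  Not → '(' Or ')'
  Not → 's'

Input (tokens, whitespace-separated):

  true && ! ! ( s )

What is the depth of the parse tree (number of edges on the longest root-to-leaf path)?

[Or [And [And [Not true]] && [Not ! [Not ! [Not ( [Or [And [Not s]]] )]]]]]

8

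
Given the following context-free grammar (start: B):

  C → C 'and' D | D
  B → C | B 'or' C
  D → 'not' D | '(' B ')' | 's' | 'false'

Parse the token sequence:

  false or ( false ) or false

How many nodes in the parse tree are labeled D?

[B [B [B [C [D false]]] or [C [D ( [B [C [D false]]] )]]] or [C [D false]]]

4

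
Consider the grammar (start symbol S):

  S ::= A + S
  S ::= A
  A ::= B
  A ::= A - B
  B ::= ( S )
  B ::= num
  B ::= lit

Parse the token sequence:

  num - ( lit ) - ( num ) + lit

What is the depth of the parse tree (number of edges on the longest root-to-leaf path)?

[S [A [A [A [B num]] - [B ( [S [A [B lit]]] )]] - [B ( [S [A [B num]]] )]] + [S [A [B lit]]]]

7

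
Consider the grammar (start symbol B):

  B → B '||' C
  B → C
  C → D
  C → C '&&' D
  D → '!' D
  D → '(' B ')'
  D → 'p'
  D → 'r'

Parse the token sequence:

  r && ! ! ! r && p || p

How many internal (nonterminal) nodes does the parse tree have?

[B [B [C [C [C [D r]] && [D ! [D ! [D ! [D r]]]]] && [D p]]] || [C [D p]]]

13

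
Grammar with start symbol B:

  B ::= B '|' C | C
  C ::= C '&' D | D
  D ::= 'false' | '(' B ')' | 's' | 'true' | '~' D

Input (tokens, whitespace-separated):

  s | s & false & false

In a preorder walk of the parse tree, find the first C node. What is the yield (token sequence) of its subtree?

[B [B [C [D s]]] | [C [C [C [D s]] & [D false]] & [D false]]]

s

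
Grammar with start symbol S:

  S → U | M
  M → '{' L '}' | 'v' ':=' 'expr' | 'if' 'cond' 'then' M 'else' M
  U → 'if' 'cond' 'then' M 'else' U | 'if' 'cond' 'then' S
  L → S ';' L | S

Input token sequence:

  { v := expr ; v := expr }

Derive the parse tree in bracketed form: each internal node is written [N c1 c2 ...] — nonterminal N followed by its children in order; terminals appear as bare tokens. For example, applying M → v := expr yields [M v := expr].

S
M
{ L }
{ S ; L }
{ M ; L }
{ v := expr ; L }
{ v := expr ; S }
{ v := expr ; M }
{ v := expr ; v := expr }

[S [M { [L [S [M v := expr]] ; [L [S [M v := expr]]]] }]]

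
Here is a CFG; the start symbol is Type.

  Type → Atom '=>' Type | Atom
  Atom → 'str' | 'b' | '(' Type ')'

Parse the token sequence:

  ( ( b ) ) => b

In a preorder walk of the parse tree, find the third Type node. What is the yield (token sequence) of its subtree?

[Type [Atom ( [Type [Atom ( [Type [Atom b]] )]] )] => [Type [Atom b]]]

b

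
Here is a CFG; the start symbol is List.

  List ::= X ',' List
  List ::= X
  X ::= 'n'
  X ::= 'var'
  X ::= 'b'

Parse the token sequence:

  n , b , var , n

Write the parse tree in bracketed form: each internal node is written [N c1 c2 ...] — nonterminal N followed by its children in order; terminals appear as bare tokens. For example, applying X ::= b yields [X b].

List
X , List
n , List
n , X , List
n , b , List
n , b , X , List
n , b , var , List
n , b , var , X
n , b , var , n

[List [X n] , [List [X b] , [List [X var] , [List [X n]]]]]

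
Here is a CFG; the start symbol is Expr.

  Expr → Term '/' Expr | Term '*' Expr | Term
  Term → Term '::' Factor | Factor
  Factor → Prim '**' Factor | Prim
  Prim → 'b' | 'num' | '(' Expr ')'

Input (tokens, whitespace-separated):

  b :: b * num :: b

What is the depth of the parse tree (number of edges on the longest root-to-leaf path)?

[Expr [Term [Term [Factor [Prim b]]] :: [Factor [Prim b]]] * [Expr [Term [Term [Factor [Prim num]]] :: [Factor [Prim b]]]]]

6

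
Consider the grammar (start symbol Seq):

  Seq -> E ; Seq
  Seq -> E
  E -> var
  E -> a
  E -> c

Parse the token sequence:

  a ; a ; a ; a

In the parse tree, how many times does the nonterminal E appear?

4

[Seq [E a] ; [Seq [E a] ; [Seq [E a] ; [Seq [E a]]]]]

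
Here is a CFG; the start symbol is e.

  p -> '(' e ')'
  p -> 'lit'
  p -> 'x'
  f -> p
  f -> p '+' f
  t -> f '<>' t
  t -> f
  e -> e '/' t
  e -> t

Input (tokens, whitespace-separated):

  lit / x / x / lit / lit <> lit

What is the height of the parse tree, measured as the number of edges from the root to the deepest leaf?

[e [e [e [e [e [t [f [p lit]]]] / [t [f [p x]]]] / [t [f [p x]]]] / [t [f [p lit]]]] / [t [f [p lit]] <> [t [f [p lit]]]]]

8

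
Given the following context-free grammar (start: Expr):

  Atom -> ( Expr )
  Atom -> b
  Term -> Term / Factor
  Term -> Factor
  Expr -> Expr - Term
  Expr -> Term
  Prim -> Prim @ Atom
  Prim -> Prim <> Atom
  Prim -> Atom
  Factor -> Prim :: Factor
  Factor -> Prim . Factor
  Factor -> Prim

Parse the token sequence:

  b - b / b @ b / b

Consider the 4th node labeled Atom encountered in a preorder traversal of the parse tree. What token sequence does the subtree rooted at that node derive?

b

[Expr [Expr [Term [Factor [Prim [Atom b]]]]] - [Term [Term [Term [Factor [Prim [Atom b]]]] / [Factor [Prim [Prim [Atom b]] @ [Atom b]]]] / [Factor [Prim [Atom b]]]]]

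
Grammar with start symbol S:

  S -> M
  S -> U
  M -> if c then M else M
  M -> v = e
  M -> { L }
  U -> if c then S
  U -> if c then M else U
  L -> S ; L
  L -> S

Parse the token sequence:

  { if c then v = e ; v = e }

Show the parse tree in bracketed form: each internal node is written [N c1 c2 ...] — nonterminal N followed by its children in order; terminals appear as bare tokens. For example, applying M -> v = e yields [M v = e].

S
M
{ L }
{ S ; L }
{ U ; L }
{ if c then S ; L }
{ if c then M ; L }
{ if c then v = e ; L }
{ if c then v = e ; S }
{ if c then v = e ; M }
{ if c then v = e ; v = e }

[S [M { [L [S [U if c then [S [M v = e]]]] ; [L [S [M v = e]]]] }]]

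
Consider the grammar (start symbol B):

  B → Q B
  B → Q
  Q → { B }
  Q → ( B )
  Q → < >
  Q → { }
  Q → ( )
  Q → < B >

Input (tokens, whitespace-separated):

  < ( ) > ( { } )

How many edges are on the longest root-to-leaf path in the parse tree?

5

[B [Q < [B [Q ( )]] >] [B [Q ( [B [Q { }]] )]]]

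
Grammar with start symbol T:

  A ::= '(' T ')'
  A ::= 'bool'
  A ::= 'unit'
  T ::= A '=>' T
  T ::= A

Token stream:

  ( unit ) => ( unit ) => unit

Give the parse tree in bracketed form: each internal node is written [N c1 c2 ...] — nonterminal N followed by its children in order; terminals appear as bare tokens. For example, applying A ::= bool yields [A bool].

[T [A ( [T [A unit]] )] => [T [A ( [T [A unit]] )] => [T [A unit]]]]

T
A => T
( T ) => T
( A ) => T
( unit ) => T
( unit ) => A => T
( unit ) => ( T ) => T
( unit ) => ( A ) => T
( unit ) => ( unit ) => T
( unit ) => ( unit ) => A
( unit ) => ( unit ) => unit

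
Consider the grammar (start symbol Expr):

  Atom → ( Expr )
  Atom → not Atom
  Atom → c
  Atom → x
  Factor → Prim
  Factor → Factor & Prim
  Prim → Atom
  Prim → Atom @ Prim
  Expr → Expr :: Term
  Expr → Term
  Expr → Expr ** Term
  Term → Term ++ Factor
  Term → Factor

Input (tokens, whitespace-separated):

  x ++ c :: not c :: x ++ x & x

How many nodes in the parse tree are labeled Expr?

[Expr [Expr [Expr [Term [Term [Factor [Prim [Atom x]]]] ++ [Factor [Prim [Atom c]]]]] :: [Term [Factor [Prim [Atom not [Atom c]]]]]] :: [Term [Term [Factor [Prim [Atom x]]]] ++ [Factor [Factor [Prim [Atom x]]] & [Prim [Atom x]]]]]

3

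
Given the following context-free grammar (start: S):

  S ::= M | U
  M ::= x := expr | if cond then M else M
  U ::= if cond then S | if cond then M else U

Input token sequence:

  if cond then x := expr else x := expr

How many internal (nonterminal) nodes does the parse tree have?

4

[S [M if cond then [M x := expr] else [M x := expr]]]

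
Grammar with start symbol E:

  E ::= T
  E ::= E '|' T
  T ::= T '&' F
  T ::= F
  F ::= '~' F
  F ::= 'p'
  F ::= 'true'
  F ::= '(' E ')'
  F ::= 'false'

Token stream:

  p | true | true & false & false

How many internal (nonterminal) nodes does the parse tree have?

13

[E [E [E [T [F p]]] | [T [F true]]] | [T [T [T [F true]] & [F false]] & [F false]]]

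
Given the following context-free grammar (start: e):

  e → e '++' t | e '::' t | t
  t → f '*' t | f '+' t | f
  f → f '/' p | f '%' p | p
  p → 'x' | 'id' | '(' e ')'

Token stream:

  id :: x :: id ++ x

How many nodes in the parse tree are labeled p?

4

[e [e [e [e [t [f [p id]]]] :: [t [f [p x]]]] :: [t [f [p id]]]] ++ [t [f [p x]]]]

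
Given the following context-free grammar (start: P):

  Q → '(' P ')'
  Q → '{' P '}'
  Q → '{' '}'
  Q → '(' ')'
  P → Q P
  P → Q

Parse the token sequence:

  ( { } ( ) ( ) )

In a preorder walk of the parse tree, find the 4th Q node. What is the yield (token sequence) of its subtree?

[P [Q ( [P [Q { }] [P [Q ( )] [P [Q ( )]]]] )]]

( )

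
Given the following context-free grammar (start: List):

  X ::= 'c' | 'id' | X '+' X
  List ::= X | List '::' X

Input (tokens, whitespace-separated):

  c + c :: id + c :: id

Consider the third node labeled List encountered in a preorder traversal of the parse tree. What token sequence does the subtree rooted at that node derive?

c + c

[List [List [List [X [X c] + [X c]]] :: [X [X id] + [X c]]] :: [X id]]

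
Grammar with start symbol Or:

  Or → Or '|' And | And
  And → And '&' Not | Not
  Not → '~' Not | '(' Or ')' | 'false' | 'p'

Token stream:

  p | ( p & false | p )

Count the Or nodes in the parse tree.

4

[Or [Or [And [Not p]]] | [And [Not ( [Or [Or [And [And [Not p]] & [Not false]]] | [And [Not p]]] )]]]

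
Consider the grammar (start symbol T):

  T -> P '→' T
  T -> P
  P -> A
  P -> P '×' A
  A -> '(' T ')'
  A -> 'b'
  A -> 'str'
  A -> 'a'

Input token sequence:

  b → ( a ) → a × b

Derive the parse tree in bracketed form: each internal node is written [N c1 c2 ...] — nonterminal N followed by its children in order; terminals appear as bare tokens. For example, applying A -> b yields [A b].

[T [P [A b]] → [T [P [A ( [T [P [A a]]] )]] → [T [P [P [A a]] × [A b]]]]]

T
P → T
A → T
b → T
b → P → T
b → A → T
b → ( T ) → T
b → ( P ) → T
b → ( A ) → T
b → ( a ) → T
b → ( a ) → P
b → ( a ) → P × A
b → ( a ) → A × A
b → ( a ) → a × A
b → ( a ) → a × b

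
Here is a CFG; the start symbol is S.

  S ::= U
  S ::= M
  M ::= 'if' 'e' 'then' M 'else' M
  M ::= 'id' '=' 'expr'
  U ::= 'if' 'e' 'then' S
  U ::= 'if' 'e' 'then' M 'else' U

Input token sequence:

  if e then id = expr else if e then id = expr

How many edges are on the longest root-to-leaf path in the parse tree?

[S [U if e then [M id = expr] else [U if e then [S [M id = expr]]]]]

5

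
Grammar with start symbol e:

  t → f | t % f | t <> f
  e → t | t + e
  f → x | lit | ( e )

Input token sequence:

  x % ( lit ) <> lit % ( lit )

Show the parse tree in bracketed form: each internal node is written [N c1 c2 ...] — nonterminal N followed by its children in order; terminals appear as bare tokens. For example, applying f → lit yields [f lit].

[e [t [t [t [t [f x]] % [f ( [e [t [f lit]]] )]] <> [f lit]] % [f ( [e [t [f lit]]] )]]]

e
t
t % f
t <> f % f
t % f <> f % f
f % f <> f % f
x % f <> f % f
x % ( e ) <> f % f
x % ( t ) <> f % f
x % ( f ) <> f % f
x % ( lit ) <> f % f
x % ( lit ) <> lit % f
x % ( lit ) <> lit % ( e )
x % ( lit ) <> lit % ( t )
x % ( lit ) <> lit % ( f )
x % ( lit ) <> lit % ( lit )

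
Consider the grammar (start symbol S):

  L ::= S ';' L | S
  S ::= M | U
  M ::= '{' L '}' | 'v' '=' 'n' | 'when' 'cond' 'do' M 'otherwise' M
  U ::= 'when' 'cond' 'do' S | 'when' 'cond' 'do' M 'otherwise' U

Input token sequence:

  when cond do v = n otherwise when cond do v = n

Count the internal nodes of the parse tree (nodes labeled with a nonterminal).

6

[S [U when cond do [M v = n] otherwise [U when cond do [S [M v = n]]]]]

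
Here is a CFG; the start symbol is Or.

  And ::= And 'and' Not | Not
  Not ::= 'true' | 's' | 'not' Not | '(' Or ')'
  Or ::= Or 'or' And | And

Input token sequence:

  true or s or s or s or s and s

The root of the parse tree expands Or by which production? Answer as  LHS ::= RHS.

[Or [Or [Or [Or [Or [And [Not true]]] or [And [Not s]]] or [And [Not s]]] or [And [Not s]]] or [And [And [Not s]] and [Not s]]]

Or ::= Or 'or' And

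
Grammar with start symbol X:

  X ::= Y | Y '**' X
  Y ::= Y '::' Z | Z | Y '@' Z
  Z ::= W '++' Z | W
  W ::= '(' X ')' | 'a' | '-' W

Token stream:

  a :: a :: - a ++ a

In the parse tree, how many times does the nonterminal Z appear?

[X [Y [Y [Y [Z [W a]]] :: [Z [W a]]] :: [Z [W - [W a]] ++ [Z [W a]]]]]

4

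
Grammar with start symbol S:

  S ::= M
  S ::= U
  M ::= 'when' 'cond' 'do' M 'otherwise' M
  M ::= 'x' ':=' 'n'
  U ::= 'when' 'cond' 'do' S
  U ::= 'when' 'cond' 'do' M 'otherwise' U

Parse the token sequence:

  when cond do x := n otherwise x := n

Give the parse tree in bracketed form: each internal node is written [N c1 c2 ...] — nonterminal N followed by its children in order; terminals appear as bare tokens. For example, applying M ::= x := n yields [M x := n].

[S [M when cond do [M x := n] otherwise [M x := n]]]

S
M
when cond do M otherwise M
when cond do x := n otherwise M
when cond do x := n otherwise x := n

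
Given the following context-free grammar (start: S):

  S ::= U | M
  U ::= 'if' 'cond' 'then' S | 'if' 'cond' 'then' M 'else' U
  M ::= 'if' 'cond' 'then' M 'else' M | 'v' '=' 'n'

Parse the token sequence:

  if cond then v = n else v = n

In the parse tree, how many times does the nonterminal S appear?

[S [M if cond then [M v = n] else [M v = n]]]

1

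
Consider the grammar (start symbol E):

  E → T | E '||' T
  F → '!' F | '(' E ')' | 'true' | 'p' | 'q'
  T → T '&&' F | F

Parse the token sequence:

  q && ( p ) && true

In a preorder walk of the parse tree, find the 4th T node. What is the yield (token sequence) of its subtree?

p

[E [T [T [T [F q]] && [F ( [E [T [F p]]] )]] && [F true]]]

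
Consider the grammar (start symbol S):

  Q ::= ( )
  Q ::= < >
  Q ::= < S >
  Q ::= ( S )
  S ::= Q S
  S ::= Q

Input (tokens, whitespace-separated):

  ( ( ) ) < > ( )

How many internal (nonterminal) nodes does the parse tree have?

8

[S [Q ( [S [Q ( )]] )] [S [Q < >] [S [Q ( )]]]]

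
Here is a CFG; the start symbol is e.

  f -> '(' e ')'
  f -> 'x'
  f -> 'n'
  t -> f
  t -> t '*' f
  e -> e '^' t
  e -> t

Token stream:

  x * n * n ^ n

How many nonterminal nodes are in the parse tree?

10

[e [e [t [t [t [f x]] * [f n]] * [f n]]] ^ [t [f n]]]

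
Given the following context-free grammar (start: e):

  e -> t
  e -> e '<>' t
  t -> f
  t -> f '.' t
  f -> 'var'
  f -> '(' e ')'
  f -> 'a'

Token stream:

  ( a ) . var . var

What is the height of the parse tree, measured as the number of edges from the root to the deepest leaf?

6

[e [t [f ( [e [t [f a]]] )] . [t [f var] . [t [f var]]]]]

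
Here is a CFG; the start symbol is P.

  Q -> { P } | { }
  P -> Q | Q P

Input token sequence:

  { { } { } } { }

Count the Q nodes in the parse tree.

[P [Q { [P [Q { }] [P [Q { }]]] }] [P [Q { }]]]

4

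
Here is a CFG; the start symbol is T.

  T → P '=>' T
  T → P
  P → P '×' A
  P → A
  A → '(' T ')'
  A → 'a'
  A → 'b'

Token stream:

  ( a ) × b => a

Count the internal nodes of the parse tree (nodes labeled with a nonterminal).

[T [P [P [A ( [T [P [A a]]] )]] × [A b]] => [T [P [A a]]]]

11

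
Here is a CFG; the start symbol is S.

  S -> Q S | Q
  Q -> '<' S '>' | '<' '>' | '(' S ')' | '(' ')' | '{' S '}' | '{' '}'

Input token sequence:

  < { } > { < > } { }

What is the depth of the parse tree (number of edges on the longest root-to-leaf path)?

[S [Q < [S [Q { }]] >] [S [Q { [S [Q < >]] }] [S [Q { }]]]]

5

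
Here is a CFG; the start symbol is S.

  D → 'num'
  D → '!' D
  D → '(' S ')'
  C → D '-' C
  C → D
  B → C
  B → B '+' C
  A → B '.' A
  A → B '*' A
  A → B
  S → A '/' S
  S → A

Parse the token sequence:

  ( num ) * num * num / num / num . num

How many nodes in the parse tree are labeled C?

7

[S [A [B [C [D ( [S [A [B [C [D num]]]]] )]]] * [A [B [C [D num]]] * [A [B [C [D num]]]]]] / [S [A [B [C [D num]]]] / [S [A [B [C [D num]]] . [A [B [C [D num]]]]]]]]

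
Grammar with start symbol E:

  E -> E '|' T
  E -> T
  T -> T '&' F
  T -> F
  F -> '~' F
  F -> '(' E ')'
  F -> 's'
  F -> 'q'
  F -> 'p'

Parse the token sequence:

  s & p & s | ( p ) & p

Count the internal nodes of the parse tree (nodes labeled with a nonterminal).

15

[E [E [T [T [T [F s]] & [F p]] & [F s]]] | [T [T [F ( [E [T [F p]]] )]] & [F p]]]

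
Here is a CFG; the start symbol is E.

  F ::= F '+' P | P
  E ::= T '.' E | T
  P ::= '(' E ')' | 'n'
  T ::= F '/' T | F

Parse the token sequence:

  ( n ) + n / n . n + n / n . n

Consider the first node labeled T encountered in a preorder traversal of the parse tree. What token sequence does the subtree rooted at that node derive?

( n ) + n / n

[E [T [F [F [P ( [E [T [F [P n]]]] )]] + [P n]] / [T [F [P n]]]] . [E [T [F [F [P n]] + [P n]] / [T [F [P n]]]] . [E [T [F [P n]]]]]]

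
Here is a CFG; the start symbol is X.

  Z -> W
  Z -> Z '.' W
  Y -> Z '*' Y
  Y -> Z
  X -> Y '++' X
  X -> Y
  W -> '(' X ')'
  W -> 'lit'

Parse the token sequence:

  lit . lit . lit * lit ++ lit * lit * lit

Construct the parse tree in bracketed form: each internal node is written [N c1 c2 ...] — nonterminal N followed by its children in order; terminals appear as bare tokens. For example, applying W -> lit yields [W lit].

X
Y ++ X
Z * Y ++ X
Z . W * Y ++ X
Z . W . W * Y ++ X
W . W . W * Y ++ X
lit . W . W * Y ++ X
lit . lit . W * Y ++ X
lit . lit . lit * Y ++ X
lit . lit . lit * Z ++ X
lit . lit . lit * W ++ X
lit . lit . lit * lit ++ X
lit . lit . lit * lit ++ Y
lit . lit . lit * lit ++ Z * Y
lit . lit . lit * lit ++ W * Y
lit . lit . lit * lit ++ lit * Y
lit . lit . lit * lit ++ lit * Z * Y
lit . lit . lit * lit ++ lit * W * Y
lit . lit . lit * lit ++ lit * lit * Y
lit . lit . lit * lit ++ lit * lit * Z
lit . lit . lit * lit ++ lit * lit * W
lit . lit . lit * lit ++ lit * lit * lit

[X [Y [Z [Z [Z [W lit]] . [W lit]] . [W lit]] * [Y [Z [W lit]]]] ++ [X [Y [Z [W lit]] * [Y [Z [W lit]] * [Y [Z [W lit]]]]]]]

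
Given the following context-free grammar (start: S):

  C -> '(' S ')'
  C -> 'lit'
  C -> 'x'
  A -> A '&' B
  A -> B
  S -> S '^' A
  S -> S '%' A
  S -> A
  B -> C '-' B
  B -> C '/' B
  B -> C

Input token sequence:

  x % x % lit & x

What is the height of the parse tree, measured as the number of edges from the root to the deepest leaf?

6

[S [S [S [A [B [C x]]]] % [A [B [C x]]]] % [A [A [B [C lit]]] & [B [C x]]]]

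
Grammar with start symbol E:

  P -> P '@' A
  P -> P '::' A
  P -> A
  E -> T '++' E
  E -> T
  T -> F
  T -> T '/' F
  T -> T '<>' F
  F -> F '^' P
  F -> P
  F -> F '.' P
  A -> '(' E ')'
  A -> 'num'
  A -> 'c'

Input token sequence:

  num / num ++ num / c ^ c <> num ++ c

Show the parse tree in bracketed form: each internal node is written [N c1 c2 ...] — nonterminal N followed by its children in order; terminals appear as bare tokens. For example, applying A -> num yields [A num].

[E [T [T [F [P [A num]]]] / [F [P [A num]]]] ++ [E [T [T [T [F [P [A num]]]] / [F [F [P [A c]]] ^ [P [A c]]]] <> [F [P [A num]]]] ++ [E [T [F [P [A c]]]]]]]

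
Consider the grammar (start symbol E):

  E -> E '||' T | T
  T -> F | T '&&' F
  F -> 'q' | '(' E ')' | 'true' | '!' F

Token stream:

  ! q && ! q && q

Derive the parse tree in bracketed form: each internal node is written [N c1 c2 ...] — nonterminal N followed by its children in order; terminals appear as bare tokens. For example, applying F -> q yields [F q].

E
T
T && F
T && F && F
F && F && F
! F && F && F
! q && F && F
! q && ! F && F
! q && ! q && F
! q && ! q && q

[E [T [T [T [F ! [F q]]] && [F ! [F q]]] && [F q]]]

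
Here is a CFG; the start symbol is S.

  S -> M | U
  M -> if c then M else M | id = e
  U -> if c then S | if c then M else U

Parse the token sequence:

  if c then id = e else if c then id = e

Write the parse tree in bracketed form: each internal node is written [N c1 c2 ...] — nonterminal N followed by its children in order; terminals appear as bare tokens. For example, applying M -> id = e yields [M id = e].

S
U
if c then M else U
if c then id = e else U
if c then id = e else if c then S
if c then id = e else if c then M
if c then id = e else if c then id = e

[S [U if c then [M id = e] else [U if c then [S [M id = e]]]]]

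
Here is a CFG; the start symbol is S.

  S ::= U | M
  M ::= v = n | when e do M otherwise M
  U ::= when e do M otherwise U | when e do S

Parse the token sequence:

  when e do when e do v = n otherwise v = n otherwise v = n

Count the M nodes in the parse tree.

[S [M when e do [M when e do [M v = n] otherwise [M v = n]] otherwise [M v = n]]]

5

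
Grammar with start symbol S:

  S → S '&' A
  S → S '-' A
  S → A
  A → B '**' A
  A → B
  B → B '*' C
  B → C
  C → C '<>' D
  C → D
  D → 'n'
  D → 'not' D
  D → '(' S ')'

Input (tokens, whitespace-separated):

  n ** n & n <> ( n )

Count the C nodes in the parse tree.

[S [S [A [B [C [D n]]] ** [A [B [C [D n]]]]]] & [A [B [C [C [D n]] <> [D ( [S [A [B [C [D n]]]]] )]]]]]

5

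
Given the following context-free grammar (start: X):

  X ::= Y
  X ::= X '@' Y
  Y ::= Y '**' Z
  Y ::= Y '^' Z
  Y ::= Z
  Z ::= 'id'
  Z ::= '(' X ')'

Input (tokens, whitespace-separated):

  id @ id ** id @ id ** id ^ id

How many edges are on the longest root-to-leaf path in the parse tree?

5

[X [X [X [Y [Z id]]] @ [Y [Y [Z id]] ** [Z id]]] @ [Y [Y [Y [Z id]] ** [Z id]] ^ [Z id]]]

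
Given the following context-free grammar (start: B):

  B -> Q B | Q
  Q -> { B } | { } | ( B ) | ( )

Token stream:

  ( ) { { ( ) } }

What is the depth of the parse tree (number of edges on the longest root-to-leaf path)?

7

[B [Q ( )] [B [Q { [B [Q { [B [Q ( )]] }]] }]]]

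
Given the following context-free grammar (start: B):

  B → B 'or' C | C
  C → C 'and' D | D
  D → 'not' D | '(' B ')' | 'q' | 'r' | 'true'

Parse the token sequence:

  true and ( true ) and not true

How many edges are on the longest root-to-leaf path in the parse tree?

7

[B [C [C [C [D true]] and [D ( [B [C [D true]]] )]] and [D not [D true]]]]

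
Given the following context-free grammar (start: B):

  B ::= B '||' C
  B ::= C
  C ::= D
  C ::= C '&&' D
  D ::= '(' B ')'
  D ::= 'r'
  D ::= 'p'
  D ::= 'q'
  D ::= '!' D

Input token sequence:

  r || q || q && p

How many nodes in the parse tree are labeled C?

4

[B [B [B [C [D r]]] || [C [D q]]] || [C [C [D q]] && [D p]]]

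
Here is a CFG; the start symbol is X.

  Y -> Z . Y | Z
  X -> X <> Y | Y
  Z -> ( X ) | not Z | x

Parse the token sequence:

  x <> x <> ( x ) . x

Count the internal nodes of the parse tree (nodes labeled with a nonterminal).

14

[X [X [X [Y [Z x]]] <> [Y [Z x]]] <> [Y [Z ( [X [Y [Z x]]] )] . [Y [Z x]]]]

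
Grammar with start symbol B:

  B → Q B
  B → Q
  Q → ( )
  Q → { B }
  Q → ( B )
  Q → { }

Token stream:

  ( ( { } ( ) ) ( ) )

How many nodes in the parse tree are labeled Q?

[B [Q ( [B [Q ( [B [Q { }] [B [Q ( )]]] )] [B [Q ( )]]] )]]

5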